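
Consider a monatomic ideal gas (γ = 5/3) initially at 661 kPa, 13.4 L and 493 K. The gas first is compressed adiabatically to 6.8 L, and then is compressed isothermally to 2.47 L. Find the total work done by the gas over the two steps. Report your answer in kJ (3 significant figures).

W_total ≈ -21.7 kJ

Step 1 (adiabatic): W = (P₁V₁ − P₂V₂)/(γ−1) = (8857 − 13922)/0.667 = -7597 J.
After step 1: P = 2047 kPa, V = 6.8 L, T = 774.9 K.
Step 2 (isothermal): W = P₁V₁ ln(V₂/V₁) = (13922) ln(2.47/6.8) = -14099 J.
W_total = -7597 − 14099 = -21696 J.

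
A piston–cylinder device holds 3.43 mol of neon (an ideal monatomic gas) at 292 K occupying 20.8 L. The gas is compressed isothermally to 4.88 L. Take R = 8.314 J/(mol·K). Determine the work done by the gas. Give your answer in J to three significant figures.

Isothermal: W = nRT ln(V₂/V₁).
W = (3.43)(8.314)(292) × ln(4.88/20.8)
  = 8327 × -1.45
W_by_gas = -12073 J.

W ≈ -12100 J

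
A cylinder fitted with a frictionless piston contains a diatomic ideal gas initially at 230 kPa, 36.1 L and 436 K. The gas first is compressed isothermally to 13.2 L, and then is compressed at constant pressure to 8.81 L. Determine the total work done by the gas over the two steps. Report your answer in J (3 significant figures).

Step 1 (isothermal): W = P₁V₁ ln(V₂/V₁) = (8303) ln(13.2/36.1) = -8353 J.
After step 1: P = 629 kPa, V = 13.2 L, T = 436 K.
Step 2 (isobaric): W = PΔV = (629 kPa)(8.81 − 13.2 L) = -2761 J.
W_total = -8353 − 2761 = -11115 J.

W_total ≈ -11100 J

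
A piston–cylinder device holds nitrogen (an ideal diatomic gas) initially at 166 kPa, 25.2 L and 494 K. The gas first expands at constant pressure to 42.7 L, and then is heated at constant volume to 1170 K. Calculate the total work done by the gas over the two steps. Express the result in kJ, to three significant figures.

Step 1 (isobaric): W = PΔV = (166 kPa)(42.7 − 25.2 L) = 2905 J.
Step 2 (isochoric): W = 0 (constant volume).
W_total = 2905 + 0 = 2905 J.

W_total ≈ 2.90 kJ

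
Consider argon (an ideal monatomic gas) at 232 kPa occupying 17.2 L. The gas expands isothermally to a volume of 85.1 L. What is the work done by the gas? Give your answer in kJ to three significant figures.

Isothermal: W = nRT ln(V₂/V₁) = P₁V₁ ln(V₂/V₁).
P₁V₁ = (232 kPa)(17.2 L) = 3990 J.
W = 3990 × ln(85.1/17.2) = 3990 × 1.599
W_by_gas = 6380 J.

W ≈ 6.38 kJ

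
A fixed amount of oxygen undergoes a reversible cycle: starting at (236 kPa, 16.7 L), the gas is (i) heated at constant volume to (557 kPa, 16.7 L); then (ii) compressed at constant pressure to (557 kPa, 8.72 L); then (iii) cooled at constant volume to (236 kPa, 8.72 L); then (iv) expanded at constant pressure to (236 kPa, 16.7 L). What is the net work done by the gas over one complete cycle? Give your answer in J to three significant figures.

W_net ≈ -2560 J

Constant-volume legs do no work.
W(ii) = (557)(8.72 − 16.7) = -4445 J; W(iv) = (236)(16.7 − 8.72) = 1883 J.
W_net = -4445 + 1883 = -2562 J (the counter-clockwise enclosed area).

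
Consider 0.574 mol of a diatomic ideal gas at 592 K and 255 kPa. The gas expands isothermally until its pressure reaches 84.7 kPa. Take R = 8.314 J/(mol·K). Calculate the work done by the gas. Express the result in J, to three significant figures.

Isothermal process: W = nRT ln(V₂/V₁) = nRT ln(P₁/P₂).
W = (0.574)(8.314)(592) × ln(255/84.7)
  = 2825 × ln(3.011) = 2825 × 1.102
W_by_gas = 3114 J.

W ≈ 3110 J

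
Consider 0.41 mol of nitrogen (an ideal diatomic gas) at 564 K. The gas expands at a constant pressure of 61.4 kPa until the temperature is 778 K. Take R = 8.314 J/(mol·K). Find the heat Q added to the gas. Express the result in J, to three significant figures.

Q ≈ 2550 J

Isobaric: W = nRΔT = (0.41)(8.314)(214) = 729.5 J.
ΔU = nCᵥΔT with Cᵥ = 5R/2: ΔU = (0.41)(20.79)(214) = 1824 J.
Q = ΔU + W = 1824 + 729.5 = 2553 J.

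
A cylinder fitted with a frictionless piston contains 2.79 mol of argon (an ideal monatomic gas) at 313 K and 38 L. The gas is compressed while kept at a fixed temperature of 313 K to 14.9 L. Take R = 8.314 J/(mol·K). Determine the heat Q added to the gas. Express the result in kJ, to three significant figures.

Q ≈ -6.80 kJ

Isothermal ⇒ ΔU = 0, so Q = W = nRT ln(V₂/V₁).
Q = (2.79)(8.314)(313) ln(14.9/38) = 7260 × -0.9362 = -6797 J.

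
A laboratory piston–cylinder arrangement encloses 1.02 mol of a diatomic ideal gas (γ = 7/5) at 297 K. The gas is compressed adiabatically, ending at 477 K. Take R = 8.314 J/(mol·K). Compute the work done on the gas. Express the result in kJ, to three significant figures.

Adiabatic ⇒ Q = 0, so W_by = −ΔU = nCᵥ(T₁ − T₂).
Cᵥ = 5R/2 = 20.79 J/(mol·K).
W = (1.02)(20.79)(297 − 477) = -3816 J.
Work on gas = −W_by = 3816 J.

W ≈ 3.82 kJ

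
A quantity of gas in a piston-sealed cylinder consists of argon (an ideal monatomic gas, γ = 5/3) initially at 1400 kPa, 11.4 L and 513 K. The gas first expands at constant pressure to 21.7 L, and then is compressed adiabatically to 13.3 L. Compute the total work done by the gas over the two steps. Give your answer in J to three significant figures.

W_total ≈ -3170 J

Step 1 (isobaric): W = PΔV = (1400 kPa)(21.7 − 11.4 L) = 14420 J.
After step 1: P = 1400 kPa, V = 21.7 L, T = 976.5 K.
Step 2 (adiabatic): W = (P₁V₁ − P₂V₂)/(γ−1) = (30380 − 42104)/0.667 = -17586 J.
W_total = 14420 − 17586 = -3166 J.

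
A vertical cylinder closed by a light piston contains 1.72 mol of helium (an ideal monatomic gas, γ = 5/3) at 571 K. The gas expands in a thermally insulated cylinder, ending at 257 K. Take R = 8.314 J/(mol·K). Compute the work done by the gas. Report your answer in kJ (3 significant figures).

Adiabatic ⇒ Q = 0, so W_by = −ΔU = nCᵥ(T₁ − T₂).
Cᵥ = 3R/2 = 12.47 J/(mol·K).
W = (1.72)(12.47)(571 − 257) = 6735 J.

W ≈ 6.74 kJ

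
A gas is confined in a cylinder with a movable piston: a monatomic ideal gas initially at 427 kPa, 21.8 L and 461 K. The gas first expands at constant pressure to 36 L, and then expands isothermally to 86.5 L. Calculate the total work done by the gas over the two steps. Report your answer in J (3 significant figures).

W_total ≈ 19500 J

Step 1 (isobaric): W = PΔV = (427 kPa)(36 − 21.8 L) = 6063 J.
After step 1: P = 427 kPa, V = 36 L, T = 761.3 K.
Step 2 (isothermal): W = P₁V₁ ln(V₂/V₁) = (15372) ln(86.5/36) = 13475 J.
W_total = 6063 + 13475 = 19539 J.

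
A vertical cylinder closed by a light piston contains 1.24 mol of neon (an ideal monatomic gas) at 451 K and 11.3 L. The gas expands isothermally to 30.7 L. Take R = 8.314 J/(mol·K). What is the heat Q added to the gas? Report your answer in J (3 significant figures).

Q ≈ 4650 J

Isothermal ⇒ ΔU = 0, so Q = W = nRT ln(V₂/V₁).
Q = (1.24)(8.314)(451) ln(30.7/11.3) = 4650 × 0.9995 = 4647 J.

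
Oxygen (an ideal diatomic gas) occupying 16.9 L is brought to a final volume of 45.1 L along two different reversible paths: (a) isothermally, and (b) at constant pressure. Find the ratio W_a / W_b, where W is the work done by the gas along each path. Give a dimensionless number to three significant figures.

W_a / W_b ≈ 0.588

Path (a) isothermal: W = P₁V₁ ln(V₂/V₁) → W_a/(P₁V₁) = 0.9816.
Path (b) isobaric: W = P₁(V₂ − V₁) → W_b/(P₁V₁) = 1.669.
W_a / W_b = 0.9816 / 1.669 = 0.5882.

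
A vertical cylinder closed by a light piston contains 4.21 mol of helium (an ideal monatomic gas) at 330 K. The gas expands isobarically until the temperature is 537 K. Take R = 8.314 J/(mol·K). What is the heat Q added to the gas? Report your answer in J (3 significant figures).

Isobaric: W = nRΔT = (4.21)(8.314)(207) = 7245 J.
ΔU = nCᵥΔT with Cᵥ = 3R/2: ΔU = (4.21)(12.47)(207) = 10868 J.
Q = ΔU + W = 10868 + 7245 = 18114 J.

Q ≈ 18100 J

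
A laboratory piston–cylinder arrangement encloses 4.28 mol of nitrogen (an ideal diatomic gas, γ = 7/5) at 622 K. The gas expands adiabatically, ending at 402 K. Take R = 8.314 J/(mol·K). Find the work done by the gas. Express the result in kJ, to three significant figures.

Adiabatic ⇒ Q = 0, so W_by = −ΔU = nCᵥ(T₁ − T₂).
Cᵥ = 5R/2 = 20.79 J/(mol·K).
W = (4.28)(20.79)(622 − 402) = 19571 J.

W ≈ 19.6 kJ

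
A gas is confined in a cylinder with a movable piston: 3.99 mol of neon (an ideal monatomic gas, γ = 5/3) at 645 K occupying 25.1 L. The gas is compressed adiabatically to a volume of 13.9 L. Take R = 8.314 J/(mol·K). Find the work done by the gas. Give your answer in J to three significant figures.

Adiabatic: TV^(γ−1) = const with γ = 5/3.
T₂ = T₁ (V₁/V₂)^(γ−1) = 645 × (25.1/13.9)^0.667 = 645 × 1.483 = 956.5 K.
W_by = nCᵥ(T₁ − T₂) = (3.99)(12.47)(645 − 956.5) = -15498 J.

W ≈ -15500 J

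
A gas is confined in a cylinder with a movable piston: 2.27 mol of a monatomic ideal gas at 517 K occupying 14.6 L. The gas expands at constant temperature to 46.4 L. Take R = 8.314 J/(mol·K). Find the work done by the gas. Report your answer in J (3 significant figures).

W ≈ 11300 J

Isothermal: W = nRT ln(V₂/V₁).
W = (2.27)(8.314)(517) × ln(46.4/14.6)
  = 9757 × 1.156
W_by_gas = 11282 J.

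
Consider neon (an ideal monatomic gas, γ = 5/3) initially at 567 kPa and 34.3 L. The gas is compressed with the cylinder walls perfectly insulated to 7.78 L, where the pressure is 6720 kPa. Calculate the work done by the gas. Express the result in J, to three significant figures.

Adiabatic: W = (P₁V₁ − P₂V₂)/(γ − 1) with γ = 5/3.
P₁V₁ = 19448 J, P₂V₂ = 52282 J.
W = (19448 − 52282) / 0.6667 = -49250 J.

W ≈ -49300 J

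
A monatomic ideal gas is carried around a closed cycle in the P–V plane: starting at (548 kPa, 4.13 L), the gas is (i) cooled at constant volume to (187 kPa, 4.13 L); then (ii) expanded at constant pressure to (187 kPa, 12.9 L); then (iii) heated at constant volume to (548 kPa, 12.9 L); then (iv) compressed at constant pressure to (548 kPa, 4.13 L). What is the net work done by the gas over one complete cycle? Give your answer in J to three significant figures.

W_net ≈ -3170 J

Constant-volume legs do no work.
W(ii) = (187)(12.9 − 4.13) = 1640 J; W(iv) = (548)(4.13 − 12.9) = -4806 J.
W_net = 1640 − 4806 = -3166 J (the counter-clockwise enclosed area).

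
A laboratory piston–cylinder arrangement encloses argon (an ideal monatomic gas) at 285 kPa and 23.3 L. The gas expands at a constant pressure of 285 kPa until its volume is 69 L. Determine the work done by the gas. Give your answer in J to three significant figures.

Isobaric: W = P ΔV.
W = (285 kPa)(69 − 23.3 L) = (285)(45.7) = 13024 J.

W ≈ 13000 J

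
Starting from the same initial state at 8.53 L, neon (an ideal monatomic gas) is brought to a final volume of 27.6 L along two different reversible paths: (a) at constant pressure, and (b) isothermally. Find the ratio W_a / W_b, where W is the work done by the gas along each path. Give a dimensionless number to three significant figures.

Path (a) isobaric: W = P₁(V₂ − V₁) → W_a/(P₁V₁) = 2.236.
Path (b) isothermal: W = P₁V₁ ln(V₂/V₁) → W_b/(P₁V₁) = 1.174.
W_a / W_b = 2.236 / 1.174 = 1.904.

W_a / W_b ≈ 1.90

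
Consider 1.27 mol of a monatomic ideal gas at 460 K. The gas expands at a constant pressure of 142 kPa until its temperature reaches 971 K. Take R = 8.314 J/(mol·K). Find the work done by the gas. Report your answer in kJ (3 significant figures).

W ≈ 5.40 kJ

Isobaric: W = P ΔV = nR ΔT.
W = (1.27)(8.314)(971 − 460) = 5396 J.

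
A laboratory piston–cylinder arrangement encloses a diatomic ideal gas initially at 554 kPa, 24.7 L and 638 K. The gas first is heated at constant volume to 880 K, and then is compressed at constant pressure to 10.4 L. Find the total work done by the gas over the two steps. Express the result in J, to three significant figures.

Step 1 (isochoric): W = 0 (constant volume).
After step 1: P = 764.1 kPa (V unchanged).
Step 2 (isobaric): W = PΔV = (764.1 kPa)(10.4 − 24.7 L) = -10927 J.
W_total = 0 − 10927 = -10927 J.

W_total ≈ -10900 J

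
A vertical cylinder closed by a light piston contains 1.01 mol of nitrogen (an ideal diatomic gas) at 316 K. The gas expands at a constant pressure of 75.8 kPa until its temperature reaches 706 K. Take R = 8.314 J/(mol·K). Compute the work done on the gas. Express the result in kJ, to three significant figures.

Isobaric: W = P ΔV = nR ΔT.
W = (1.01)(8.314)(706 − 316) = 3275 J.
Work on gas = −W_by = -3275 J.

W ≈ -3.27 kJ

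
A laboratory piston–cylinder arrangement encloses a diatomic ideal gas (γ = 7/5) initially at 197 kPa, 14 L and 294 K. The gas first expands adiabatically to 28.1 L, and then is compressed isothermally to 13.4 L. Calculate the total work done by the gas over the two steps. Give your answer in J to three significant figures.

Step 1 (adiabatic): W = (P₁V₁ − P₂V₂)/(γ−1) = (2758 − 2087)/0.4 = 1677 J.
After step 1: P = 74.28 kPa, V = 28.1 L, T = 222.5 K.
Step 2 (isothermal): W = P₁V₁ ln(V₂/V₁) = (2087) ln(13.4/28.1) = -1546 J.
W_total = 1677 − 1546 = 131.4 J.

W_total ≈ 131 J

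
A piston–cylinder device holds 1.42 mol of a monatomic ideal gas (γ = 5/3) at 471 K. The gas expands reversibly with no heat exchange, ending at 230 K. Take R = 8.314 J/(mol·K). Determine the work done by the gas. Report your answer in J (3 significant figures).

Adiabatic ⇒ Q = 0, so W_by = −ΔU = nCᵥ(T₁ − T₂).
Cᵥ = 3R/2 = 12.47 J/(mol·K).
W = (1.42)(12.47)(471 − 230) = 4268 J.

W ≈ 4270 J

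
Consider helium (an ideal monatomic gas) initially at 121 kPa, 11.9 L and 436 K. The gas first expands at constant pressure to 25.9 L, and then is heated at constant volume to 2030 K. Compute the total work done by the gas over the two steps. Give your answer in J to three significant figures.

Step 1 (isobaric): W = PΔV = (121 kPa)(25.9 − 11.9 L) = 1694 J.
Step 2 (isochoric): W = 0 (constant volume).
W_total = 1694 + 0 = 1694 J.

W_total ≈ 1690 J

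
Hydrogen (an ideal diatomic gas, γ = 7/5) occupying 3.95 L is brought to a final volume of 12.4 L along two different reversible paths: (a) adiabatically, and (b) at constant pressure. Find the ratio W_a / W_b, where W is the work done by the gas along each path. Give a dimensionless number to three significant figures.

Path (a) adiabatic: W = P₁V₁(1 − (V₁/V₂)^(γ−1))/(γ−1) → W_a/(P₁V₁) = 0.918.
Path (b) isobaric: W = P₁(V₂ − V₁) → W_b/(P₁V₁) = 2.139.
W_a / W_b = 0.918 / 2.139 = 0.4291.

W_a / W_b ≈ 0.429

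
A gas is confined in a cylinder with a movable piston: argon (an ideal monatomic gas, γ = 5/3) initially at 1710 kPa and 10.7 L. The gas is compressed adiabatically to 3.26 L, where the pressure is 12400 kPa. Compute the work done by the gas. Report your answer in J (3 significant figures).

Adiabatic: W = (P₁V₁ − P₂V₂)/(γ − 1) with γ = 5/3.
P₁V₁ = 18297 J, P₂V₂ = 40424 J.
W = (18297 − 40424) / 0.6667 = -33190 J.

W ≈ -33200 J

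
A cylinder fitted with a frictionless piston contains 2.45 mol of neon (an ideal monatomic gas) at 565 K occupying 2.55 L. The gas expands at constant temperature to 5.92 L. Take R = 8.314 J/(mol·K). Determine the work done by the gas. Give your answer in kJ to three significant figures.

Isothermal: W = nRT ln(V₂/V₁).
W = (2.45)(8.314)(565) × ln(5.92/2.55)
  = 11509 × 0.8422
W_by_gas = 9693 J.

W ≈ 9.69 kJ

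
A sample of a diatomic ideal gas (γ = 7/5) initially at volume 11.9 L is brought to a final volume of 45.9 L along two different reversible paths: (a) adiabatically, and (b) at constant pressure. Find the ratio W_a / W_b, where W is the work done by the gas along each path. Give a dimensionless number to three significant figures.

W_a / W_b ≈ 0.365

Path (a) adiabatic: W = P₁V₁(1 − (V₁/V₂)^(γ−1))/(γ−1) → W_a/(P₁V₁) = 1.043.
Path (b) isobaric: W = P₁(V₂ − V₁) → W_b/(P₁V₁) = 2.857.
W_a / W_b = 1.043 / 2.857 = 0.3651.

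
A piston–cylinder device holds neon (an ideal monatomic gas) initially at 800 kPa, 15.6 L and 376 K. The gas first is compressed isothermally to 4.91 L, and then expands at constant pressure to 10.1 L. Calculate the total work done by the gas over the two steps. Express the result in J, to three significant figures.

Step 1 (isothermal): W = P₁V₁ ln(V₂/V₁) = (12480) ln(4.91/15.6) = -14427 J.
After step 1: P = 2542 kPa, V = 4.91 L, T = 376 K.
Step 2 (isobaric): W = PΔV = (2542 kPa)(10.1 − 4.91 L) = 13192 J.
W_total = -14427 + 13192 = -1235 J.

W_total ≈ -1240 J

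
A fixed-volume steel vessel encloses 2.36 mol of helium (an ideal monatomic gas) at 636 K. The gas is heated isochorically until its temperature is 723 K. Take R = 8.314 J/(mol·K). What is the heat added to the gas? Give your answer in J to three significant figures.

Constant volume ⇒ W = 0, so Q = ΔU = nCᵥΔT with Cᵥ = 3R/2 = 12.47 J/(mol·K).
ΔU = (2.36)(12.47)(723 − 636) = 2561 J.

Q ≈ 2560 J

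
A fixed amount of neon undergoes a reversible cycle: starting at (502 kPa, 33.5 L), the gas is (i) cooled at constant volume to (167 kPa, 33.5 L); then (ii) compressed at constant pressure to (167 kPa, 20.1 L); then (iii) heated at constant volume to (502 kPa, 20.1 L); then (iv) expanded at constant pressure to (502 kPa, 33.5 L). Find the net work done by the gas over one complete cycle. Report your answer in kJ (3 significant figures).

W_net ≈ 4.49 kJ

Constant-volume legs do no work.
W(ii) = (167)(20.1 − 33.5) = -2238 J; W(iv) = (502)(33.5 − 20.1) = 6727 J.
W_net = -2238 + 6727 = 4489 J (the clockwise enclosed area).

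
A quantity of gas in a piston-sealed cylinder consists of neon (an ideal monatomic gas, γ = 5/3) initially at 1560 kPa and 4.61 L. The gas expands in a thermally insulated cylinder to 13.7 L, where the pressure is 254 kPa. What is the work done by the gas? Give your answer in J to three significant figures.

W ≈ 5570 J

Adiabatic: W = (P₁V₁ − P₂V₂)/(γ − 1) with γ = 5/3.
P₁V₁ = 7192 J, P₂V₂ = 3480 J.
W = (7192 − 3480) / 0.6667 = 5568 J.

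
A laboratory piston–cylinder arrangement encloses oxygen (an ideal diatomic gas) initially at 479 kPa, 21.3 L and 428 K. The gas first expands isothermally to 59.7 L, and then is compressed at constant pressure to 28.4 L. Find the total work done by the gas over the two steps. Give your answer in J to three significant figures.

Step 1 (isothermal): W = P₁V₁ ln(V₂/V₁) = (10203) ln(59.7/21.3) = 10515 J.
After step 1: P = 170.9 kPa, V = 59.7 L, T = 428 K.
Step 2 (isobaric): W = PΔV = (170.9 kPa)(28.4 − 59.7 L) = -5349 J.
W_total = 10515 − 5349 = 5166 J.

W_total ≈ 5170 J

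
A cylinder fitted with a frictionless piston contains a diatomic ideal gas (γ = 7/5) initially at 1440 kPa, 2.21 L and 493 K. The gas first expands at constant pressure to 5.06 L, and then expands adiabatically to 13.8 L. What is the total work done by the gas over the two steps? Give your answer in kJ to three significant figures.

W_total ≈ 10.1 kJ

Step 1 (isobaric): W = PΔV = (1440 kPa)(5.06 − 2.21 L) = 4104 J.
After step 1: P = 1440 kPa, V = 5.06 L, T = 1129 K.
Step 2 (adiabatic): W = (P₁V₁ − P₂V₂)/(γ−1) = (7286 − 4878)/0.4 = 6022 J.
W_total = 4104 + 6022 = 10126 J.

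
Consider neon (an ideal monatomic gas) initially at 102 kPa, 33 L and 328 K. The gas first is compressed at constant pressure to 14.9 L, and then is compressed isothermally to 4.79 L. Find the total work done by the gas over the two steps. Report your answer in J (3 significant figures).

Step 1 (isobaric): W = PΔV = (102 kPa)(14.9 − 33 L) = -1846 J.
After step 1: P = 102 kPa, V = 14.9 L, T = 148.1 K.
Step 2 (isothermal): W = P₁V₁ ln(V₂/V₁) = (1520) ln(4.79/14.9) = -1725 J.
W_total = -1846 − 1725 = -3571 J.

W_total ≈ -3570 J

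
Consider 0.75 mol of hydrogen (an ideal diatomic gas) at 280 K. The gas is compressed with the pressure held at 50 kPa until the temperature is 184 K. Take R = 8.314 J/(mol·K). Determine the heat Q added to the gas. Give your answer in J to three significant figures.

Isobaric: W = nRΔT = (0.75)(8.314)(-96) = -598.6 J.
ΔU = nCᵥΔT with Cᵥ = 5R/2: ΔU = (0.75)(20.79)(-96) = -1497 J.
Q = ΔU + W = -1497 − 598.6 = -2095 J.

Q ≈ -2100 J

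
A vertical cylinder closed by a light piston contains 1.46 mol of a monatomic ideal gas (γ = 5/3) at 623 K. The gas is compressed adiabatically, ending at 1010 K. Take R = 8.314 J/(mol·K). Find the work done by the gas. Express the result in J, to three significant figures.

Adiabatic ⇒ Q = 0, so W_by = −ΔU = nCᵥ(T₁ − T₂).
Cᵥ = 3R/2 = 12.47 J/(mol·K).
W = (1.46)(12.47)(623 − 1010) = -7046 J.

W ≈ -7050 J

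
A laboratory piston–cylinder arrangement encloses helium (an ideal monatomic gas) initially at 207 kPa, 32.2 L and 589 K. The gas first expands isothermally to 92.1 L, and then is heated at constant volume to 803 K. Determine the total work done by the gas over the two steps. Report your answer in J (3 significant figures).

Step 1 (isothermal): W = P₁V₁ ln(V₂/V₁) = (6665) ln(92.1/32.2) = 7005 J.
Step 2 (isochoric): W = 0 (constant volume).
W_total = 7005 + 0 = 7005 J.

W_total ≈ 7000 J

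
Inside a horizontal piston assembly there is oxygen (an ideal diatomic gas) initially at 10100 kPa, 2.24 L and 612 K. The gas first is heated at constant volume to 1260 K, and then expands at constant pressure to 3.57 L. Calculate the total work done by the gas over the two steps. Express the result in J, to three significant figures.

W_total ≈ 27700 J

Step 1 (isochoric): W = 0 (constant volume).
After step 1: P = 20794 kPa (V unchanged).
Step 2 (isobaric): W = PΔV = (20794 kPa)(3.57 − 2.24 L) = 27656 J.
W_total = 0 + 27656 = 27656 J.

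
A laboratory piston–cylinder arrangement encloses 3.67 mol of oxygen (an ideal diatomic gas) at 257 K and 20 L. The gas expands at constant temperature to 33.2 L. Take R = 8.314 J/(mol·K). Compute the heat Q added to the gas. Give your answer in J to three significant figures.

Isothermal ⇒ ΔU = 0, so Q = W = nRT ln(V₂/V₁).
Q = (3.67)(8.314)(257) ln(33.2/20) = 7842 × 0.5068 = 3974 J.

Q ≈ 3970 J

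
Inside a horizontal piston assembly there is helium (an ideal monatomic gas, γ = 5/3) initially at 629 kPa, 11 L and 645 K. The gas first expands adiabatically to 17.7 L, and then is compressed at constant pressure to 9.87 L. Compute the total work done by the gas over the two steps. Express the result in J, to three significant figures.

Step 1 (adiabatic): W = (P₁V₁ − P₂V₂)/(γ−1) = (6919 − 5039)/0.667 = 2820 J.
After step 1: P = 284.7 kPa, V = 17.7 L, T = 469.7 K.
Step 2 (isobaric): W = PΔV = (284.7 kPa)(9.87 − 17.7 L) = -2229 J.
W_total = 2820 − 2229 = 591.4 J.

W_total ≈ 591 J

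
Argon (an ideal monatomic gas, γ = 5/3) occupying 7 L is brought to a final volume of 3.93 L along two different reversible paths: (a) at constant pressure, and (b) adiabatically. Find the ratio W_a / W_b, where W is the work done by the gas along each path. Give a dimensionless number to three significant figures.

W_a / W_b ≈ 0.623

Path (a) isobaric: W = P₁(V₂ − V₁) → W_a/(P₁V₁) = -0.4386.
Path (b) adiabatic: W = P₁V₁(1 − (V₁/V₂)^(γ−1))/(γ−1) → W_b/(P₁V₁) = -0.7041.
W_a / W_b = -0.4386 / -0.7041 = 0.6229.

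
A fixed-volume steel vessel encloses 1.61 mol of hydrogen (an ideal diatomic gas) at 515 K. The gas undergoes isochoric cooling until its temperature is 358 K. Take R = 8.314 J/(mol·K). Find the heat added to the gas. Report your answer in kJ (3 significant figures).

Constant volume ⇒ W = 0, so Q = ΔU = nCᵥΔT with Cᵥ = 5R/2 = 20.79 J/(mol·K).
ΔU = (1.61)(20.79)(358 − 515) = -5254 J.

Q ≈ -5.25 kJ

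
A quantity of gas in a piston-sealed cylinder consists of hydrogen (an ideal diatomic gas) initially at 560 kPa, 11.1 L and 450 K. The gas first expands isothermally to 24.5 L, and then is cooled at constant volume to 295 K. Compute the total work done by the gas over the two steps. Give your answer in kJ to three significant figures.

W_total ≈ 4.92 kJ

Step 1 (isothermal): W = P₁V₁ ln(V₂/V₁) = (6216) ln(24.5/11.1) = 4921 J.
Step 2 (isochoric): W = 0 (constant volume).
W_total = 4921 + 0 = 4921 J.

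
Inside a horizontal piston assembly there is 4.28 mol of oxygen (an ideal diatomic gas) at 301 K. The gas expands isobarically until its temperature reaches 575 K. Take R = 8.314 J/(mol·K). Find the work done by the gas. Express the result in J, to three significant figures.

W ≈ 9750 J

Isobaric: W = P ΔV = nR ΔT.
W = (4.28)(8.314)(575 − 301) = 9750 J.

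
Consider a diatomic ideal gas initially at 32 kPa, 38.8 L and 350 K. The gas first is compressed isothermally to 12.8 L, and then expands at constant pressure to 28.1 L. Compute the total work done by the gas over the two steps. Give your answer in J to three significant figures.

W_total ≈ 107 J

Step 1 (isothermal): W = P₁V₁ ln(V₂/V₁) = (1242) ln(12.8/38.8) = -1377 J.
After step 1: P = 97 kPa, V = 12.8 L, T = 350 K.
Step 2 (isobaric): W = PΔV = (97 kPa)(28.1 − 12.8 L) = 1484 J.
W_total = -1377 + 1484 = 107.2 J.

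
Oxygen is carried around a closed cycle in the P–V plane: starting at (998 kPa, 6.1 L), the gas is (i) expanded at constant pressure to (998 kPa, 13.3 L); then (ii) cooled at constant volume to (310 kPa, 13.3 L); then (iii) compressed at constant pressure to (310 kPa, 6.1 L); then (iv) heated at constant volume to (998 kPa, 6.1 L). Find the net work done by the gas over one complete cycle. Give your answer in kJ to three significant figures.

Constant-volume legs do no work.
W(i) = (998)(13.3 − 6.1) = 7186 J; W(iii) = (310)(6.1 − 13.3) = -2232 J.
W_net = 7186 − 2232 = 4954 J (the clockwise enclosed area).

W_net ≈ 4.95 kJ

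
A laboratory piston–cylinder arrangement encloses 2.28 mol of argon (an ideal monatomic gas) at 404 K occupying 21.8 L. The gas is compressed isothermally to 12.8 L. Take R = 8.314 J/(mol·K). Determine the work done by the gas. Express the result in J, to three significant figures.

W ≈ -4080 J

Isothermal: W = nRT ln(V₂/V₁).
W = (2.28)(8.314)(404) × ln(12.8/21.8)
  = 7658 × -0.5325
W_by_gas = -4078 J.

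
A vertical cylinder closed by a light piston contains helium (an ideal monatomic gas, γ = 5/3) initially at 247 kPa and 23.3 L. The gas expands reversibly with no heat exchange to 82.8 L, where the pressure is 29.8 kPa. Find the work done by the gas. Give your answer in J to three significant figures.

W ≈ 4930 J

Adiabatic: W = (P₁V₁ − P₂V₂)/(γ − 1) with γ = 5/3.
P₁V₁ = 5755 J, P₂V₂ = 2467 J.
W = (5755 − 2467) / 0.6667 = 4931 J.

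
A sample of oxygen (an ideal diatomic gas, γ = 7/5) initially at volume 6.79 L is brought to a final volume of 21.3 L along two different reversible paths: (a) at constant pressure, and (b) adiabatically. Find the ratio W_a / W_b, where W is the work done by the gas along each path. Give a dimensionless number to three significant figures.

W_a / W_b ≈ 2.33

Path (a) isobaric: W = P₁(V₂ − V₁) → W_a/(P₁V₁) = 2.137.
Path (b) adiabatic: W = P₁V₁(1 − (V₁/V₂)^(γ−1))/(γ−1) → W_b/(P₁V₁) = 0.9175.
W_a / W_b = 2.137 / 0.9175 = 2.329.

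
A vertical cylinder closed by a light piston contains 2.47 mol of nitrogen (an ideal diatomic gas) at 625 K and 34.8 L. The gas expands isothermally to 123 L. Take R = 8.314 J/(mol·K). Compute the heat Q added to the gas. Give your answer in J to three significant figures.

Isothermal ⇒ ΔU = 0, so Q = W = nRT ln(V₂/V₁).
Q = (2.47)(8.314)(625) ln(123/34.8) = 12835 × 1.263 = 16205 J.

Q ≈ 16200 J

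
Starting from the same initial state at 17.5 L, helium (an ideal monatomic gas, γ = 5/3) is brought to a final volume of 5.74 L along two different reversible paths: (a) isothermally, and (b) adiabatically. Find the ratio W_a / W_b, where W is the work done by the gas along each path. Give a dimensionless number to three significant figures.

W_a / W_b ≈ 0.674

Path (a) isothermal: W = P₁V₁ ln(V₂/V₁) → W_a/(P₁V₁) = -1.115.
Path (b) adiabatic: W = P₁V₁(1 − (V₁/V₂)^(γ−1))/(γ−1) → W_b/(P₁V₁) = -1.654.
W_a / W_b = -1.115 / -1.654 = 0.674.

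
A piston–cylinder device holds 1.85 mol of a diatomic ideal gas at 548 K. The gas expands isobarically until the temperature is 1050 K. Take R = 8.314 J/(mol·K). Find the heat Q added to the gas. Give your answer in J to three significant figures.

Q ≈ 27000 J

Isobaric: W = nRΔT = (1.85)(8.314)(502) = 7721 J.
ΔU = nCᵥΔT with Cᵥ = 5R/2: ΔU = (1.85)(20.79)(502) = 19303 J.
Q = ΔU + W = 19303 + 7721 = 27024 J.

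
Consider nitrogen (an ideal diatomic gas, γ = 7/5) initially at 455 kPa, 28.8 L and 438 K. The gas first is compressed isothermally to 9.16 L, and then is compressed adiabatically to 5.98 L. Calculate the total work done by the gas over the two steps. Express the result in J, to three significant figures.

Step 1 (isothermal): W = P₁V₁ ln(V₂/V₁) = (13104) ln(9.16/28.8) = -15011 J.
After step 1: P = 1431 kPa, V = 9.16 L, T = 438 K.
Step 2 (adiabatic): W = (P₁V₁ − P₂V₂)/(γ−1) = (13104 − 15541)/0.4 = -6093 J.
W_total = -15011 − 6093 = -21104 J.

W_total ≈ -21100 J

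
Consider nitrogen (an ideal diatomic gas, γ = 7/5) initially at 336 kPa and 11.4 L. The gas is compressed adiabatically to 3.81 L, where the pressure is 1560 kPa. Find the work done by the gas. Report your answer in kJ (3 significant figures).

W ≈ -5.28 kJ

Adiabatic: W = (P₁V₁ − P₂V₂)/(γ − 1) with γ = 7/5.
P₁V₁ = 3830 J, P₂V₂ = 5944 J.
W = (3830 − 5944) / 0.4 = -5283 J.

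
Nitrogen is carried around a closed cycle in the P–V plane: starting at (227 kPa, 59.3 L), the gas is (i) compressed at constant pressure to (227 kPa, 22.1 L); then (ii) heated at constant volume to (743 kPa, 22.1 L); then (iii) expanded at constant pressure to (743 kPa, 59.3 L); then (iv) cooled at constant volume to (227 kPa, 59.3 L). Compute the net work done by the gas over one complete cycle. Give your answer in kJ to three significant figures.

Constant-volume legs do no work.
W(i) = (227)(22.1 − 59.3) = -8444 J; W(iii) = (743)(59.3 − 22.1) = 27640 J.
W_net = -8444 + 27640 = 19195 J (the clockwise enclosed area).

W_net ≈ 19.2 kJ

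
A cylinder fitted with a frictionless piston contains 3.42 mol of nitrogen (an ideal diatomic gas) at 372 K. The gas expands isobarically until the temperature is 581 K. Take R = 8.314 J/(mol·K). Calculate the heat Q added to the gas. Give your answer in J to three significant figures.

Q ≈ 20800 J

Isobaric: W = nRΔT = (3.42)(8.314)(209) = 5943 J.
ΔU = nCᵥΔT with Cᵥ = 5R/2: ΔU = (3.42)(20.79)(209) = 14857 J.
Q = ΔU + W = 14857 + 5943 = 20799 J.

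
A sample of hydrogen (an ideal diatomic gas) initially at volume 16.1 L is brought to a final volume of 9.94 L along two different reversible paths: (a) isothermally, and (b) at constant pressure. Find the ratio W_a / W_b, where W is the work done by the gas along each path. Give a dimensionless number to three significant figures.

Path (a) isothermal: W = P₁V₁ ln(V₂/V₁) → W_a/(P₁V₁) = -0.4823.
Path (b) isobaric: W = P₁(V₂ − V₁) → W_b/(P₁V₁) = -0.3826.
W_a / W_b = -0.4823 / -0.3826 = 1.26.

W_a / W_b ≈ 1.26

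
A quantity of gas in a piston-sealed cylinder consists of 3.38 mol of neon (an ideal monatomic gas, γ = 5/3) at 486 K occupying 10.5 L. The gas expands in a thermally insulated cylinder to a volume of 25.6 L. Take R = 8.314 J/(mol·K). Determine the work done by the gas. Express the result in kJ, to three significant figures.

W ≈ 9.18 kJ

Adiabatic: TV^(γ−1) = const with γ = 5/3.
T₂ = T₁ (V₁/V₂)^(γ−1) = 486 × (10.5/25.6)^0.667 = 486 × 0.552 = 268.3 K.
W_by = nCᵥ(T₁ − T₂) = (3.38)(12.47)(486 − 268.3) = 9177 J.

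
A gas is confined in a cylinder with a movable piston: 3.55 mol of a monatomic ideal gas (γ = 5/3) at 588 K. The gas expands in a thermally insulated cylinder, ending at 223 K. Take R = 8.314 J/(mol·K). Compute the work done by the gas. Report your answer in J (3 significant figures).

Adiabatic ⇒ Q = 0, so W_by = −ΔU = nCᵥ(T₁ − T₂).
Cᵥ = 3R/2 = 12.47 J/(mol·K).
W = (3.55)(12.47)(588 − 223) = 16159 J.

W ≈ 16200 J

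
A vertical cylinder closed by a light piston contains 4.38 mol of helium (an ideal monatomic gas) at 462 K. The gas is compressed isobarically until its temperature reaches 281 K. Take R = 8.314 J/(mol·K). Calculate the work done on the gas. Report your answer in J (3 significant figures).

Isobaric: W = P ΔV = nR ΔT.
W = (4.38)(8.314)(281 − 462) = -6591 J.
Work on gas = −W_by = 6591 J.

W ≈ 6590 J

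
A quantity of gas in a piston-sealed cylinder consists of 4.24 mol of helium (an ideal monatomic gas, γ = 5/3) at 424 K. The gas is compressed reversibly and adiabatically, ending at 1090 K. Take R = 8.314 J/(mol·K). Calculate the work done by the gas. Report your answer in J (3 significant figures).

Adiabatic ⇒ Q = 0, so W_by = −ΔU = nCᵥ(T₁ − T₂).
Cᵥ = 3R/2 = 12.47 J/(mol·K).
W = (4.24)(12.47)(424 − 1090) = -35216 J.

W ≈ -35200 J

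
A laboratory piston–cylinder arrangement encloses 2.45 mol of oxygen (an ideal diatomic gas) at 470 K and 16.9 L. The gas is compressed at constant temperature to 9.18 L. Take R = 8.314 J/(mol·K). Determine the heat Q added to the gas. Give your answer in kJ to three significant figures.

Q ≈ -5.84 kJ

Isothermal ⇒ ΔU = 0, so Q = W = nRT ln(V₂/V₁).
Q = (2.45)(8.314)(470) ln(9.18/16.9) = 9574 × -0.6103 = -5843 J.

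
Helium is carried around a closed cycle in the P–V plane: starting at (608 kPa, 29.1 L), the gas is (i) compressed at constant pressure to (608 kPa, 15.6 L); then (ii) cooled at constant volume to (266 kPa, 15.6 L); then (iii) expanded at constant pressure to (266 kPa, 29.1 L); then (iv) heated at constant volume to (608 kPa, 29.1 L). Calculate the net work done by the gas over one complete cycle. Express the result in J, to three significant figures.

W_net ≈ -4620 J

Constant-volume legs do no work.
W(i) = (608)(15.6 − 29.1) = -8208 J; W(iii) = (266)(29.1 − 15.6) = 3591 J.
W_net = -8208 + 3591 = -4617 J (the counter-clockwise enclosed area).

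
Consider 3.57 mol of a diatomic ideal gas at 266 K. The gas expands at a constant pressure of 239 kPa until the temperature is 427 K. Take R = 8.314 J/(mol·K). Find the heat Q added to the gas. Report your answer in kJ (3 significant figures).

Q ≈ 16.7 kJ

Isobaric: W = nRΔT = (3.57)(8.314)(161) = 4779 J.
ΔU = nCᵥΔT with Cᵥ = 5R/2: ΔU = (3.57)(20.79)(161) = 11947 J.
Q = ΔU + W = 11947 + 4779 = 16725 J.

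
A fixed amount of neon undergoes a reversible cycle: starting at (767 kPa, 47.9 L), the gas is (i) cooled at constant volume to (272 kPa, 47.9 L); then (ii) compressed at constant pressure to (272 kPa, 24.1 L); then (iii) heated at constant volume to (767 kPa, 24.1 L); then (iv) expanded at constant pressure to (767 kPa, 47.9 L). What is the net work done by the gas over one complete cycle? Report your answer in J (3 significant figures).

W_net ≈ 11800 J

Constant-volume legs do no work.
W(ii) = (272)(24.1 − 47.9) = -6474 J; W(iv) = (767)(47.9 − 24.1) = 18255 J.
W_net = -6474 + 18255 = 11781 J (the clockwise enclosed area).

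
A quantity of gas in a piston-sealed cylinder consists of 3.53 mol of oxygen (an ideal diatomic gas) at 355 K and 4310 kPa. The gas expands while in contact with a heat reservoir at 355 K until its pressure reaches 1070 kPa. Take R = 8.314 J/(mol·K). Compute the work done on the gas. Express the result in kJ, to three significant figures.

W ≈ -14.5 kJ

Isothermal process: W = nRT ln(V₂/V₁) = nRT ln(P₁/P₂).
W = (3.53)(8.314)(355) × ln(4310/1070)
  = 10419 × ln(4.028) = 10419 × 1.393
W_by_gas = 14516 J; work on gas = −W_by = -14516 J.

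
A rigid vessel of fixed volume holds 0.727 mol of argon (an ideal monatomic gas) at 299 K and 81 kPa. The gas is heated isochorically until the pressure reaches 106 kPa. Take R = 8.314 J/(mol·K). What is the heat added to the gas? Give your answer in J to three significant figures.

Q ≈ 837 J

Constant volume ⇒ W = 0, so Q = ΔU = nCᵥΔT with Cᵥ = 3R/2 = 12.47 J/(mol·K).
At constant V, T₂/T₁ = P₂/P₁ ⇒ ΔT = T₁(P₂/P₁ − 1) = 299·(106/81 − 1) = 92.28 K.
ΔU = (0.727)(12.47)(92.28) = 836.7 J.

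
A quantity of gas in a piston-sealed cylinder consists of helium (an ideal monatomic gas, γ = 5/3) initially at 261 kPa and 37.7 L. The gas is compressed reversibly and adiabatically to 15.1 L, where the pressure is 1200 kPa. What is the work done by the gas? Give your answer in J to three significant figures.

W ≈ -12400 J

Adiabatic: W = (P₁V₁ − P₂V₂)/(γ − 1) with γ = 5/3.
P₁V₁ = 9840 J, P₂V₂ = 18120 J.
W = (9840 − 18120) / 0.6667 = -12420 J.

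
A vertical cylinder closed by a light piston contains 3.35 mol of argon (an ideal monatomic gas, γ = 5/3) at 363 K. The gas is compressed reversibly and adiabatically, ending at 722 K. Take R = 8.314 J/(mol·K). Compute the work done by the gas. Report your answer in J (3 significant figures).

Adiabatic ⇒ Q = 0, so W_by = −ΔU = nCᵥ(T₁ − T₂).
Cᵥ = 3R/2 = 12.47 J/(mol·K).
W = (3.35)(12.47)(363 − 722) = -14998 J.

W ≈ -15000 J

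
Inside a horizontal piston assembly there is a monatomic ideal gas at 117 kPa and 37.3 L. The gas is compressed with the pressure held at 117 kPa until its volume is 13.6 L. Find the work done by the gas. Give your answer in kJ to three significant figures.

W ≈ -2.77 kJ

Isobaric: W = P ΔV.
W = (117 kPa)(13.6 − 37.3 L) = (117)(-23.7) = -2773 J.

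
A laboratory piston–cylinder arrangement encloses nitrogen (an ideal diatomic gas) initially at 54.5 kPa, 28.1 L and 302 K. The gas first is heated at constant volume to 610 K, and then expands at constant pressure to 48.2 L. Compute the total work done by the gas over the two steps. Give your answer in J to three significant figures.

Step 1 (isochoric): W = 0 (constant volume).
After step 1: P = 110.1 kPa (V unchanged).
Step 2 (isobaric): W = PΔV = (110.1 kPa)(48.2 − 28.1 L) = 2213 J.
W_total = 0 + 2213 = 2213 J.

W_total ≈ 2210 J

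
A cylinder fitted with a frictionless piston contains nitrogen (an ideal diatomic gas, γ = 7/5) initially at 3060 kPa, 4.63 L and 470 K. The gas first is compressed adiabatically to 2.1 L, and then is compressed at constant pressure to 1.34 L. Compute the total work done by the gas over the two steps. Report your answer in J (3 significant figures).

W_total ≈ -20200 J

Step 1 (adiabatic): W = (P₁V₁ − P₂V₂)/(γ−1) = (14168 − 19438)/0.4 = -13175 J.
After step 1: P = 9256 kPa, V = 2.1 L, T = 644.8 K.
Step 2 (isobaric): W = PΔV = (9256 kPa)(1.34 − 2.1 L) = -7035 J.
W_total = -13175 − 7035 = -20210 J.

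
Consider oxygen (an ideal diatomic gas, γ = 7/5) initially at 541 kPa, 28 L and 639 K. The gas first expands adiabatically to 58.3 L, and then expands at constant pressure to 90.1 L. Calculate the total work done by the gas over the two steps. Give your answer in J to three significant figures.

W_total ≈ 15800 J

Step 1 (adiabatic): W = (P₁V₁ − P₂V₂)/(γ−1) = (15148 − 11297)/0.4 = 9628 J.
After step 1: P = 193.8 kPa, V = 58.3 L, T = 476.5 K.
Step 2 (isobaric): W = PΔV = (193.8 kPa)(90.1 − 58.3 L) = 6162 J.
W_total = 9628 + 6162 = 15790 J.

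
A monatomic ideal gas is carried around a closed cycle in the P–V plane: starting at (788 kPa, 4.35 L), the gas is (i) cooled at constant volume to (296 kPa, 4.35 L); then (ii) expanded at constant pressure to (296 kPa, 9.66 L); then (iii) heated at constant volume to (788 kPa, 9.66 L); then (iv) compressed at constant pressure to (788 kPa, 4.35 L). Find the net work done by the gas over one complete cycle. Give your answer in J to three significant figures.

Constant-volume legs do no work.
W(ii) = (296)(9.66 − 4.35) = 1572 J; W(iv) = (788)(4.35 − 9.66) = -4184 J.
W_net = 1572 − 4184 = -2613 J (the counter-clockwise enclosed area).

W_net ≈ -2610 J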